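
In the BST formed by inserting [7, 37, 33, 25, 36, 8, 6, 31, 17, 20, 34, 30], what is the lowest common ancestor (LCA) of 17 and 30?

Tree insertion order: [7, 37, 33, 25, 36, 8, 6, 31, 17, 20, 34, 30]
Tree (level-order array): [7, 6, 37, None, None, 33, None, 25, 36, 8, 31, 34, None, None, 17, 30, None, None, None, None, 20]
In a BST, the LCA of p=17, q=30 is the first node v on the
root-to-leaf path with p <= v <= q (go left if both < v, right if both > v).
Walk from root:
  at 7: both 17 and 30 > 7, go right
  at 37: both 17 and 30 < 37, go left
  at 33: both 17 and 30 < 33, go left
  at 25: 17 <= 25 <= 30, this is the LCA
LCA = 25


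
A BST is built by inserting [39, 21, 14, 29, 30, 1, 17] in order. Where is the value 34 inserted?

Starting tree (level order): [39, 21, None, 14, 29, 1, 17, None, 30]
Insertion path: 39 -> 21 -> 29 -> 30
Result: insert 34 as right child of 30
Final tree (level order): [39, 21, None, 14, 29, 1, 17, None, 30, None, None, None, None, None, 34]


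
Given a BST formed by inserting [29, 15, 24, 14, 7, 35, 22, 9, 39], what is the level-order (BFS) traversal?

Tree insertion order: [29, 15, 24, 14, 7, 35, 22, 9, 39]
Tree (level-order array): [29, 15, 35, 14, 24, None, 39, 7, None, 22, None, None, None, None, 9]
BFS from the root, enqueuing left then right child of each popped node:
  queue [29] -> pop 29, enqueue [15, 35], visited so far: [29]
  queue [15, 35] -> pop 15, enqueue [14, 24], visited so far: [29, 15]
  queue [35, 14, 24] -> pop 35, enqueue [39], visited so far: [29, 15, 35]
  queue [14, 24, 39] -> pop 14, enqueue [7], visited so far: [29, 15, 35, 14]
  queue [24, 39, 7] -> pop 24, enqueue [22], visited so far: [29, 15, 35, 14, 24]
  queue [39, 7, 22] -> pop 39, enqueue [none], visited so far: [29, 15, 35, 14, 24, 39]
  queue [7, 22] -> pop 7, enqueue [9], visited so far: [29, 15, 35, 14, 24, 39, 7]
  queue [22, 9] -> pop 22, enqueue [none], visited so far: [29, 15, 35, 14, 24, 39, 7, 22]
  queue [9] -> pop 9, enqueue [none], visited so far: [29, 15, 35, 14, 24, 39, 7, 22, 9]
Result: [29, 15, 35, 14, 24, 39, 7, 22, 9]


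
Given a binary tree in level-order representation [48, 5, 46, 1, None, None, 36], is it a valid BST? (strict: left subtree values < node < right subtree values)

Level-order array: [48, 5, 46, 1, None, None, 36]
Validate using subtree bounds (lo, hi): at each node, require lo < value < hi,
then recurse left with hi=value and right with lo=value.
Preorder trace (stopping at first violation):
  at node 48 with bounds (-inf, +inf): OK
  at node 5 with bounds (-inf, 48): OK
  at node 1 with bounds (-inf, 5): OK
  at node 46 with bounds (48, +inf): VIOLATION
Node 46 violates its bound: not (48 < 46 < +inf).
Result: Not a valid BST


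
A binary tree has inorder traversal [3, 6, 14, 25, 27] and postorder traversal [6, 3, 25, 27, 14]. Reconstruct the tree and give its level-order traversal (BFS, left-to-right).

Inorder:   [3, 6, 14, 25, 27]
Postorder: [6, 3, 25, 27, 14]
Algorithm: postorder visits root last, so walk postorder right-to-left;
each value is the root of the current inorder slice — split it at that
value, recurse on the right subtree first, then the left.
Recursive splits:
  root=14; inorder splits into left=[3, 6], right=[25, 27]
  root=27; inorder splits into left=[25], right=[]
  root=25; inorder splits into left=[], right=[]
  root=3; inorder splits into left=[], right=[6]
  root=6; inorder splits into left=[], right=[]
Reconstructed level-order: [14, 3, 27, 6, 25]


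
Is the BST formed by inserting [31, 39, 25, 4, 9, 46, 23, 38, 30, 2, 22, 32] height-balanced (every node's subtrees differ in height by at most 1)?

Tree (level-order array): [31, 25, 39, 4, 30, 38, 46, 2, 9, None, None, 32, None, None, None, None, None, None, 23, None, None, 22]
Definition: a tree is height-balanced if, at every node, |h(left) - h(right)| <= 1 (empty subtree has height -1).
Bottom-up per-node check:
  node 2: h_left=-1, h_right=-1, diff=0 [OK], height=0
  node 22: h_left=-1, h_right=-1, diff=0 [OK], height=0
  node 23: h_left=0, h_right=-1, diff=1 [OK], height=1
  node 9: h_left=-1, h_right=1, diff=2 [FAIL (|-1-1|=2 > 1)], height=2
  node 4: h_left=0, h_right=2, diff=2 [FAIL (|0-2|=2 > 1)], height=3
  node 30: h_left=-1, h_right=-1, diff=0 [OK], height=0
  node 25: h_left=3, h_right=0, diff=3 [FAIL (|3-0|=3 > 1)], height=4
  node 32: h_left=-1, h_right=-1, diff=0 [OK], height=0
  node 38: h_left=0, h_right=-1, diff=1 [OK], height=1
  node 46: h_left=-1, h_right=-1, diff=0 [OK], height=0
  node 39: h_left=1, h_right=0, diff=1 [OK], height=2
  node 31: h_left=4, h_right=2, diff=2 [FAIL (|4-2|=2 > 1)], height=5
Node 9 violates the condition: |-1 - 1| = 2 > 1.
Result: Not balanced


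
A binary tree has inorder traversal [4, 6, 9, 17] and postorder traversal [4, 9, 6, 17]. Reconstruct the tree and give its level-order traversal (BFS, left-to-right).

Inorder:   [4, 6, 9, 17]
Postorder: [4, 9, 6, 17]
Algorithm: postorder visits root last, so walk postorder right-to-left;
each value is the root of the current inorder slice — split it at that
value, recurse on the right subtree first, then the left.
Recursive splits:
  root=17; inorder splits into left=[4, 6, 9], right=[]
  root=6; inorder splits into left=[4], right=[9]
  root=9; inorder splits into left=[], right=[]
  root=4; inorder splits into left=[], right=[]
Reconstructed level-order: [17, 6, 4, 9]


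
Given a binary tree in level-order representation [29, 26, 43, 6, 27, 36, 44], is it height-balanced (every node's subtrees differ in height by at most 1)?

Tree (level-order array): [29, 26, 43, 6, 27, 36, 44]
Definition: a tree is height-balanced if, at every node, |h(left) - h(right)| <= 1 (empty subtree has height -1).
Bottom-up per-node check:
  node 6: h_left=-1, h_right=-1, diff=0 [OK], height=0
  node 27: h_left=-1, h_right=-1, diff=0 [OK], height=0
  node 26: h_left=0, h_right=0, diff=0 [OK], height=1
  node 36: h_left=-1, h_right=-1, diff=0 [OK], height=0
  node 44: h_left=-1, h_right=-1, diff=0 [OK], height=0
  node 43: h_left=0, h_right=0, diff=0 [OK], height=1
  node 29: h_left=1, h_right=1, diff=0 [OK], height=2
All nodes satisfy the balance condition.
Result: Balanced


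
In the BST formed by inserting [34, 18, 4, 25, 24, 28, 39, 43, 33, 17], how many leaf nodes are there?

Tree built from: [34, 18, 4, 25, 24, 28, 39, 43, 33, 17]
Tree (level-order array): [34, 18, 39, 4, 25, None, 43, None, 17, 24, 28, None, None, None, None, None, None, None, 33]
Rule: A leaf has 0 children.
Per-node child counts:
  node 34: 2 child(ren)
  node 18: 2 child(ren)
  node 4: 1 child(ren)
  node 17: 0 child(ren)
  node 25: 2 child(ren)
  node 24: 0 child(ren)
  node 28: 1 child(ren)
  node 33: 0 child(ren)
  node 39: 1 child(ren)
  node 43: 0 child(ren)
Matching nodes: [17, 24, 33, 43]
Count of leaf nodes: 4


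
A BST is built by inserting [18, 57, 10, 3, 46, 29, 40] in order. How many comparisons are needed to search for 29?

Search path for 29: 18 -> 57 -> 46 -> 29
Found: True
Comparisons: 4


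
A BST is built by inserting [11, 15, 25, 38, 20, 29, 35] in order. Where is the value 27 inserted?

Starting tree (level order): [11, None, 15, None, 25, 20, 38, None, None, 29, None, None, 35]
Insertion path: 11 -> 15 -> 25 -> 38 -> 29
Result: insert 27 as left child of 29
Final tree (level order): [11, None, 15, None, 25, 20, 38, None, None, 29, None, 27, 35]


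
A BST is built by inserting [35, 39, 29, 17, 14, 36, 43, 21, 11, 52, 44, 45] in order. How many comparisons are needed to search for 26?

Search path for 26: 35 -> 29 -> 17 -> 21
Found: False
Comparisons: 4


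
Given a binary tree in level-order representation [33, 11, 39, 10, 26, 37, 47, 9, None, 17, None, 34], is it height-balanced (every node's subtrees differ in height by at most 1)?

Tree (level-order array): [33, 11, 39, 10, 26, 37, 47, 9, None, 17, None, 34]
Definition: a tree is height-balanced if, at every node, |h(left) - h(right)| <= 1 (empty subtree has height -1).
Bottom-up per-node check:
  node 9: h_left=-1, h_right=-1, diff=0 [OK], height=0
  node 10: h_left=0, h_right=-1, diff=1 [OK], height=1
  node 17: h_left=-1, h_right=-1, diff=0 [OK], height=0
  node 26: h_left=0, h_right=-1, diff=1 [OK], height=1
  node 11: h_left=1, h_right=1, diff=0 [OK], height=2
  node 34: h_left=-1, h_right=-1, diff=0 [OK], height=0
  node 37: h_left=0, h_right=-1, diff=1 [OK], height=1
  node 47: h_left=-1, h_right=-1, diff=0 [OK], height=0
  node 39: h_left=1, h_right=0, diff=1 [OK], height=2
  node 33: h_left=2, h_right=2, diff=0 [OK], height=3
All nodes satisfy the balance condition.
Result: Balanced


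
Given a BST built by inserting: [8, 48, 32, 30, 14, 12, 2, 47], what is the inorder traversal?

Tree insertion order: [8, 48, 32, 30, 14, 12, 2, 47]
Tree (level-order array): [8, 2, 48, None, None, 32, None, 30, 47, 14, None, None, None, 12]
Inorder traversal: [2, 8, 12, 14, 30, 32, 47, 48]


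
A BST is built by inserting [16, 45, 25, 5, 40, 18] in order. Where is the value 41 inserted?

Starting tree (level order): [16, 5, 45, None, None, 25, None, 18, 40]
Insertion path: 16 -> 45 -> 25 -> 40
Result: insert 41 as right child of 40
Final tree (level order): [16, 5, 45, None, None, 25, None, 18, 40, None, None, None, 41]


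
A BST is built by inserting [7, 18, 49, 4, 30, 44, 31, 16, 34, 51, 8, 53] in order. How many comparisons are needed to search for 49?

Search path for 49: 7 -> 18 -> 49
Found: True
Comparisons: 3


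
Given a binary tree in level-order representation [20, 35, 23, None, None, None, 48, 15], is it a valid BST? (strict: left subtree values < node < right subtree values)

Level-order array: [20, 35, 23, None, None, None, 48, 15]
Validate using subtree bounds (lo, hi): at each node, require lo < value < hi,
then recurse left with hi=value and right with lo=value.
Preorder trace (stopping at first violation):
  at node 20 with bounds (-inf, +inf): OK
  at node 35 with bounds (-inf, 20): VIOLATION
Node 35 violates its bound: not (-inf < 35 < 20).
Result: Not a valid BST


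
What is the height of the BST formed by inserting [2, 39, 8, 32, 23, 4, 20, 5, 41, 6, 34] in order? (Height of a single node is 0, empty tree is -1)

Insertion order: [2, 39, 8, 32, 23, 4, 20, 5, 41, 6, 34]
Tree (level-order array): [2, None, 39, 8, 41, 4, 32, None, None, None, 5, 23, 34, None, 6, 20]
Compute height bottom-up (empty subtree = -1):
  height(6) = 1 + max(-1, -1) = 0
  height(5) = 1 + max(-1, 0) = 1
  height(4) = 1 + max(-1, 1) = 2
  height(20) = 1 + max(-1, -1) = 0
  height(23) = 1 + max(0, -1) = 1
  height(34) = 1 + max(-1, -1) = 0
  height(32) = 1 + max(1, 0) = 2
  height(8) = 1 + max(2, 2) = 3
  height(41) = 1 + max(-1, -1) = 0
  height(39) = 1 + max(3, 0) = 4
  height(2) = 1 + max(-1, 4) = 5
Height = 5


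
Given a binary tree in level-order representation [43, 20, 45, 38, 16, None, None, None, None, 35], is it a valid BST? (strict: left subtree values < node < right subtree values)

Level-order array: [43, 20, 45, 38, 16, None, None, None, None, 35]
Validate using subtree bounds (lo, hi): at each node, require lo < value < hi,
then recurse left with hi=value and right with lo=value.
Preorder trace (stopping at first violation):
  at node 43 with bounds (-inf, +inf): OK
  at node 20 with bounds (-inf, 43): OK
  at node 38 with bounds (-inf, 20): VIOLATION
Node 38 violates its bound: not (-inf < 38 < 20).
Result: Not a valid BST


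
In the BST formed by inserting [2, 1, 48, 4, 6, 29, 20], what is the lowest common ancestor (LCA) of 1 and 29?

Tree insertion order: [2, 1, 48, 4, 6, 29, 20]
Tree (level-order array): [2, 1, 48, None, None, 4, None, None, 6, None, 29, 20]
In a BST, the LCA of p=1, q=29 is the first node v on the
root-to-leaf path with p <= v <= q (go left if both < v, right if both > v).
Walk from root:
  at 2: 1 <= 2 <= 29, this is the LCA
LCA = 2


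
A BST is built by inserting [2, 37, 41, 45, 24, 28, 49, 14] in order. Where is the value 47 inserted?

Starting tree (level order): [2, None, 37, 24, 41, 14, 28, None, 45, None, None, None, None, None, 49]
Insertion path: 2 -> 37 -> 41 -> 45 -> 49
Result: insert 47 as left child of 49
Final tree (level order): [2, None, 37, 24, 41, 14, 28, None, 45, None, None, None, None, None, 49, 47]


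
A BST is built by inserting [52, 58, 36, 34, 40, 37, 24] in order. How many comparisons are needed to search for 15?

Search path for 15: 52 -> 36 -> 34 -> 24
Found: False
Comparisons: 4


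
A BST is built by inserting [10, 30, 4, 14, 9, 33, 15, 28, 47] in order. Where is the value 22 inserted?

Starting tree (level order): [10, 4, 30, None, 9, 14, 33, None, None, None, 15, None, 47, None, 28]
Insertion path: 10 -> 30 -> 14 -> 15 -> 28
Result: insert 22 as left child of 28
Final tree (level order): [10, 4, 30, None, 9, 14, 33, None, None, None, 15, None, 47, None, 28, None, None, 22]


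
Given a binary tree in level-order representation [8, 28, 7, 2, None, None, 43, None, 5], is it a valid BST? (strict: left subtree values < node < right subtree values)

Level-order array: [8, 28, 7, 2, None, None, 43, None, 5]
Validate using subtree bounds (lo, hi): at each node, require lo < value < hi,
then recurse left with hi=value and right with lo=value.
Preorder trace (stopping at first violation):
  at node 8 with bounds (-inf, +inf): OK
  at node 28 with bounds (-inf, 8): VIOLATION
Node 28 violates its bound: not (-inf < 28 < 8).
Result: Not a valid BST


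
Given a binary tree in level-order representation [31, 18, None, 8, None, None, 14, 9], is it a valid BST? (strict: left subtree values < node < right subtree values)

Level-order array: [31, 18, None, 8, None, None, 14, 9]
Validate using subtree bounds (lo, hi): at each node, require lo < value < hi,
then recurse left with hi=value and right with lo=value.
Preorder trace (stopping at first violation):
  at node 31 with bounds (-inf, +inf): OK
  at node 18 with bounds (-inf, 31): OK
  at node 8 with bounds (-inf, 18): OK
  at node 14 with bounds (8, 18): OK
  at node 9 with bounds (8, 14): OK
No violation found at any node.
Result: Valid BST


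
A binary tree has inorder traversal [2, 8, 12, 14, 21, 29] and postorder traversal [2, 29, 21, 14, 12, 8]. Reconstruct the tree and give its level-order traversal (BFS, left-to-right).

Inorder:   [2, 8, 12, 14, 21, 29]
Postorder: [2, 29, 21, 14, 12, 8]
Algorithm: postorder visits root last, so walk postorder right-to-left;
each value is the root of the current inorder slice — split it at that
value, recurse on the right subtree first, then the left.
Recursive splits:
  root=8; inorder splits into left=[2], right=[12, 14, 21, 29]
  root=12; inorder splits into left=[], right=[14, 21, 29]
  root=14; inorder splits into left=[], right=[21, 29]
  root=21; inorder splits into left=[], right=[29]
  root=29; inorder splits into left=[], right=[]
  root=2; inorder splits into left=[], right=[]
Reconstructed level-order: [8, 2, 12, 14, 21, 29]


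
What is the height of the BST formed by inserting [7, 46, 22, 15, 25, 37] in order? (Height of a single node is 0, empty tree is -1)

Insertion order: [7, 46, 22, 15, 25, 37]
Tree (level-order array): [7, None, 46, 22, None, 15, 25, None, None, None, 37]
Compute height bottom-up (empty subtree = -1):
  height(15) = 1 + max(-1, -1) = 0
  height(37) = 1 + max(-1, -1) = 0
  height(25) = 1 + max(-1, 0) = 1
  height(22) = 1 + max(0, 1) = 2
  height(46) = 1 + max(2, -1) = 3
  height(7) = 1 + max(-1, 3) = 4
Height = 4


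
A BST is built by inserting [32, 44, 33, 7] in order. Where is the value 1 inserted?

Starting tree (level order): [32, 7, 44, None, None, 33]
Insertion path: 32 -> 7
Result: insert 1 as left child of 7
Final tree (level order): [32, 7, 44, 1, None, 33]


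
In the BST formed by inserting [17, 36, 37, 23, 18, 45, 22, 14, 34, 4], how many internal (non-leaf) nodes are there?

Tree built from: [17, 36, 37, 23, 18, 45, 22, 14, 34, 4]
Tree (level-order array): [17, 14, 36, 4, None, 23, 37, None, None, 18, 34, None, 45, None, 22]
Rule: An internal node has at least one child.
Per-node child counts:
  node 17: 2 child(ren)
  node 14: 1 child(ren)
  node 4: 0 child(ren)
  node 36: 2 child(ren)
  node 23: 2 child(ren)
  node 18: 1 child(ren)
  node 22: 0 child(ren)
  node 34: 0 child(ren)
  node 37: 1 child(ren)
  node 45: 0 child(ren)
Matching nodes: [17, 14, 36, 23, 18, 37]
Count of internal (non-leaf) nodes: 6


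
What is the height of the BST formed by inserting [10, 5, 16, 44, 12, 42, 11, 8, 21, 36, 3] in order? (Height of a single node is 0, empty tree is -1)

Insertion order: [10, 5, 16, 44, 12, 42, 11, 8, 21, 36, 3]
Tree (level-order array): [10, 5, 16, 3, 8, 12, 44, None, None, None, None, 11, None, 42, None, None, None, 21, None, None, 36]
Compute height bottom-up (empty subtree = -1):
  height(3) = 1 + max(-1, -1) = 0
  height(8) = 1 + max(-1, -1) = 0
  height(5) = 1 + max(0, 0) = 1
  height(11) = 1 + max(-1, -1) = 0
  height(12) = 1 + max(0, -1) = 1
  height(36) = 1 + max(-1, -1) = 0
  height(21) = 1 + max(-1, 0) = 1
  height(42) = 1 + max(1, -1) = 2
  height(44) = 1 + max(2, -1) = 3
  height(16) = 1 + max(1, 3) = 4
  height(10) = 1 + max(1, 4) = 5
Height = 5


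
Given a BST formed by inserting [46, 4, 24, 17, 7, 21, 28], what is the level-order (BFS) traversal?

Tree insertion order: [46, 4, 24, 17, 7, 21, 28]
Tree (level-order array): [46, 4, None, None, 24, 17, 28, 7, 21]
BFS from the root, enqueuing left then right child of each popped node:
  queue [46] -> pop 46, enqueue [4], visited so far: [46]
  queue [4] -> pop 4, enqueue [24], visited so far: [46, 4]
  queue [24] -> pop 24, enqueue [17, 28], visited so far: [46, 4, 24]
  queue [17, 28] -> pop 17, enqueue [7, 21], visited so far: [46, 4, 24, 17]
  queue [28, 7, 21] -> pop 28, enqueue [none], visited so far: [46, 4, 24, 17, 28]
  queue [7, 21] -> pop 7, enqueue [none], visited so far: [46, 4, 24, 17, 28, 7]
  queue [21] -> pop 21, enqueue [none], visited so far: [46, 4, 24, 17, 28, 7, 21]
Result: [46, 4, 24, 17, 28, 7, 21]


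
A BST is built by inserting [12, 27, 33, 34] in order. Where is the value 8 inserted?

Starting tree (level order): [12, None, 27, None, 33, None, 34]
Insertion path: 12
Result: insert 8 as left child of 12
Final tree (level order): [12, 8, 27, None, None, None, 33, None, 34]


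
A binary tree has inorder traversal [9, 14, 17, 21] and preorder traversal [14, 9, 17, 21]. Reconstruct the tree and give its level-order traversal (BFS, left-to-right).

Inorder:  [9, 14, 17, 21]
Preorder: [14, 9, 17, 21]
Algorithm: preorder visits root first, so consume preorder in order;
for each root, split the current inorder slice at that value into
left-subtree inorder and right-subtree inorder, then recurse.
Recursive splits:
  root=14; inorder splits into left=[9], right=[17, 21]
  root=9; inorder splits into left=[], right=[]
  root=17; inorder splits into left=[], right=[21]
  root=21; inorder splits into left=[], right=[]
Reconstructed level-order: [14, 9, 17, 21]


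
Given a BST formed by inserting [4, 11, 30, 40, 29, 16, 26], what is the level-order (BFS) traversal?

Tree insertion order: [4, 11, 30, 40, 29, 16, 26]
Tree (level-order array): [4, None, 11, None, 30, 29, 40, 16, None, None, None, None, 26]
BFS from the root, enqueuing left then right child of each popped node:
  queue [4] -> pop 4, enqueue [11], visited so far: [4]
  queue [11] -> pop 11, enqueue [30], visited so far: [4, 11]
  queue [30] -> pop 30, enqueue [29, 40], visited so far: [4, 11, 30]
  queue [29, 40] -> pop 29, enqueue [16], visited so far: [4, 11, 30, 29]
  queue [40, 16] -> pop 40, enqueue [none], visited so far: [4, 11, 30, 29, 40]
  queue [16] -> pop 16, enqueue [26], visited so far: [4, 11, 30, 29, 40, 16]
  queue [26] -> pop 26, enqueue [none], visited so far: [4, 11, 30, 29, 40, 16, 26]
Result: [4, 11, 30, 29, 40, 16, 26]


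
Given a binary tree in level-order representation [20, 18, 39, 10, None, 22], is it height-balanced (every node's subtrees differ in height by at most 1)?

Tree (level-order array): [20, 18, 39, 10, None, 22]
Definition: a tree is height-balanced if, at every node, |h(left) - h(right)| <= 1 (empty subtree has height -1).
Bottom-up per-node check:
  node 10: h_left=-1, h_right=-1, diff=0 [OK], height=0
  node 18: h_left=0, h_right=-1, diff=1 [OK], height=1
  node 22: h_left=-1, h_right=-1, diff=0 [OK], height=0
  node 39: h_left=0, h_right=-1, diff=1 [OK], height=1
  node 20: h_left=1, h_right=1, diff=0 [OK], height=2
All nodes satisfy the balance condition.
Result: Balanced


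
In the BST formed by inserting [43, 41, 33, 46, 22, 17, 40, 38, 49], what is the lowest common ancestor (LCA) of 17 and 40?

Tree insertion order: [43, 41, 33, 46, 22, 17, 40, 38, 49]
Tree (level-order array): [43, 41, 46, 33, None, None, 49, 22, 40, None, None, 17, None, 38]
In a BST, the LCA of p=17, q=40 is the first node v on the
root-to-leaf path with p <= v <= q (go left if both < v, right if both > v).
Walk from root:
  at 43: both 17 and 40 < 43, go left
  at 41: both 17 and 40 < 41, go left
  at 33: 17 <= 33 <= 40, this is the LCA
LCA = 33


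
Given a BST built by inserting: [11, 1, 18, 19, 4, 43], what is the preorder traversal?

Tree insertion order: [11, 1, 18, 19, 4, 43]
Tree (level-order array): [11, 1, 18, None, 4, None, 19, None, None, None, 43]
Preorder traversal: [11, 1, 4, 18, 19, 43]


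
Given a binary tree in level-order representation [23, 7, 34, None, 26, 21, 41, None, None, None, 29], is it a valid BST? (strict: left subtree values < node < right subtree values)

Level-order array: [23, 7, 34, None, 26, 21, 41, None, None, None, 29]
Validate using subtree bounds (lo, hi): at each node, require lo < value < hi,
then recurse left with hi=value and right with lo=value.
Preorder trace (stopping at first violation):
  at node 23 with bounds (-inf, +inf): OK
  at node 7 with bounds (-inf, 23): OK
  at node 26 with bounds (7, 23): VIOLATION
Node 26 violates its bound: not (7 < 26 < 23).
Result: Not a valid BST


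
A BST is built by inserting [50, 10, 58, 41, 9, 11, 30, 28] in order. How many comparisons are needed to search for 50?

Search path for 50: 50
Found: True
Comparisons: 1


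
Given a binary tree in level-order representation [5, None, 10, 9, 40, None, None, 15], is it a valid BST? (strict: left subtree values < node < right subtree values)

Level-order array: [5, None, 10, 9, 40, None, None, 15]
Validate using subtree bounds (lo, hi): at each node, require lo < value < hi,
then recurse left with hi=value and right with lo=value.
Preorder trace (stopping at first violation):
  at node 5 with bounds (-inf, +inf): OK
  at node 10 with bounds (5, +inf): OK
  at node 9 with bounds (5, 10): OK
  at node 40 with bounds (10, +inf): OK
  at node 15 with bounds (10, 40): OK
No violation found at any node.
Result: Valid BST


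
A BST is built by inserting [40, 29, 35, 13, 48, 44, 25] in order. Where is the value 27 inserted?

Starting tree (level order): [40, 29, 48, 13, 35, 44, None, None, 25]
Insertion path: 40 -> 29 -> 13 -> 25
Result: insert 27 as right child of 25
Final tree (level order): [40, 29, 48, 13, 35, 44, None, None, 25, None, None, None, None, None, 27]


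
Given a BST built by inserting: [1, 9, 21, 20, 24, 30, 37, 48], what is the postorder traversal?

Tree insertion order: [1, 9, 21, 20, 24, 30, 37, 48]
Tree (level-order array): [1, None, 9, None, 21, 20, 24, None, None, None, 30, None, 37, None, 48]
Postorder traversal: [20, 48, 37, 30, 24, 21, 9, 1]


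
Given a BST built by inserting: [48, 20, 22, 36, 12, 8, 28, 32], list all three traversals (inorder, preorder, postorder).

Tree insertion order: [48, 20, 22, 36, 12, 8, 28, 32]
Tree (level-order array): [48, 20, None, 12, 22, 8, None, None, 36, None, None, 28, None, None, 32]
Inorder (L, root, R): [8, 12, 20, 22, 28, 32, 36, 48]
Preorder (root, L, R): [48, 20, 12, 8, 22, 36, 28, 32]
Postorder (L, R, root): [8, 12, 32, 28, 36, 22, 20, 48]


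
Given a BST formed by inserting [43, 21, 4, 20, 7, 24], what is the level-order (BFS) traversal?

Tree insertion order: [43, 21, 4, 20, 7, 24]
Tree (level-order array): [43, 21, None, 4, 24, None, 20, None, None, 7]
BFS from the root, enqueuing left then right child of each popped node:
  queue [43] -> pop 43, enqueue [21], visited so far: [43]
  queue [21] -> pop 21, enqueue [4, 24], visited so far: [43, 21]
  queue [4, 24] -> pop 4, enqueue [20], visited so far: [43, 21, 4]
  queue [24, 20] -> pop 24, enqueue [none], visited so far: [43, 21, 4, 24]
  queue [20] -> pop 20, enqueue [7], visited so far: [43, 21, 4, 24, 20]
  queue [7] -> pop 7, enqueue [none], visited so far: [43, 21, 4, 24, 20, 7]
Result: [43, 21, 4, 24, 20, 7]


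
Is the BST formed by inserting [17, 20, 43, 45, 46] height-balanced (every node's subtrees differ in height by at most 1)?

Tree (level-order array): [17, None, 20, None, 43, None, 45, None, 46]
Definition: a tree is height-balanced if, at every node, |h(left) - h(right)| <= 1 (empty subtree has height -1).
Bottom-up per-node check:
  node 46: h_left=-1, h_right=-1, diff=0 [OK], height=0
  node 45: h_left=-1, h_right=0, diff=1 [OK], height=1
  node 43: h_left=-1, h_right=1, diff=2 [FAIL (|-1-1|=2 > 1)], height=2
  node 20: h_left=-1, h_right=2, diff=3 [FAIL (|-1-2|=3 > 1)], height=3
  node 17: h_left=-1, h_right=3, diff=4 [FAIL (|-1-3|=4 > 1)], height=4
Node 43 violates the condition: |-1 - 1| = 2 > 1.
Result: Not balanced


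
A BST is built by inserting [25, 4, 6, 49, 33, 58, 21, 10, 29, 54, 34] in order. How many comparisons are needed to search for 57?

Search path for 57: 25 -> 49 -> 58 -> 54
Found: False
Comparisons: 4


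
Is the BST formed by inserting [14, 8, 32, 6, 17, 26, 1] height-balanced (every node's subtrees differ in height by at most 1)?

Tree (level-order array): [14, 8, 32, 6, None, 17, None, 1, None, None, 26]
Definition: a tree is height-balanced if, at every node, |h(left) - h(right)| <= 1 (empty subtree has height -1).
Bottom-up per-node check:
  node 1: h_left=-1, h_right=-1, diff=0 [OK], height=0
  node 6: h_left=0, h_right=-1, diff=1 [OK], height=1
  node 8: h_left=1, h_right=-1, diff=2 [FAIL (|1--1|=2 > 1)], height=2
  node 26: h_left=-1, h_right=-1, diff=0 [OK], height=0
  node 17: h_left=-1, h_right=0, diff=1 [OK], height=1
  node 32: h_left=1, h_right=-1, diff=2 [FAIL (|1--1|=2 > 1)], height=2
  node 14: h_left=2, h_right=2, diff=0 [OK], height=3
Node 8 violates the condition: |1 - -1| = 2 > 1.
Result: Not balanced


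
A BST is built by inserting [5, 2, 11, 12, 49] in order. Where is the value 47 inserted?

Starting tree (level order): [5, 2, 11, None, None, None, 12, None, 49]
Insertion path: 5 -> 11 -> 12 -> 49
Result: insert 47 as left child of 49
Final tree (level order): [5, 2, 11, None, None, None, 12, None, 49, 47]


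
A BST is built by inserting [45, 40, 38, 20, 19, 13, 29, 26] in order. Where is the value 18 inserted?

Starting tree (level order): [45, 40, None, 38, None, 20, None, 19, 29, 13, None, 26]
Insertion path: 45 -> 40 -> 38 -> 20 -> 19 -> 13
Result: insert 18 as right child of 13
Final tree (level order): [45, 40, None, 38, None, 20, None, 19, 29, 13, None, 26, None, None, 18]


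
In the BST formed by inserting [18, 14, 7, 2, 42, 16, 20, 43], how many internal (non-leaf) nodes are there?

Tree built from: [18, 14, 7, 2, 42, 16, 20, 43]
Tree (level-order array): [18, 14, 42, 7, 16, 20, 43, 2]
Rule: An internal node has at least one child.
Per-node child counts:
  node 18: 2 child(ren)
  node 14: 2 child(ren)
  node 7: 1 child(ren)
  node 2: 0 child(ren)
  node 16: 0 child(ren)
  node 42: 2 child(ren)
  node 20: 0 child(ren)
  node 43: 0 child(ren)
Matching nodes: [18, 14, 7, 42]
Count of internal (non-leaf) nodes: 4


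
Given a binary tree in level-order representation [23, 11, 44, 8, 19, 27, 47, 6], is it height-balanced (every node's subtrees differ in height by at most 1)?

Tree (level-order array): [23, 11, 44, 8, 19, 27, 47, 6]
Definition: a tree is height-balanced if, at every node, |h(left) - h(right)| <= 1 (empty subtree has height -1).
Bottom-up per-node check:
  node 6: h_left=-1, h_right=-1, diff=0 [OK], height=0
  node 8: h_left=0, h_right=-1, diff=1 [OK], height=1
  node 19: h_left=-1, h_right=-1, diff=0 [OK], height=0
  node 11: h_left=1, h_right=0, diff=1 [OK], height=2
  node 27: h_left=-1, h_right=-1, diff=0 [OK], height=0
  node 47: h_left=-1, h_right=-1, diff=0 [OK], height=0
  node 44: h_left=0, h_right=0, diff=0 [OK], height=1
  node 23: h_left=2, h_right=1, diff=1 [OK], height=3
All nodes satisfy the balance condition.
Result: Balanced


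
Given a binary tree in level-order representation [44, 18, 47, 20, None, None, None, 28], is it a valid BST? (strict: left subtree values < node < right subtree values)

Level-order array: [44, 18, 47, 20, None, None, None, 28]
Validate using subtree bounds (lo, hi): at each node, require lo < value < hi,
then recurse left with hi=value and right with lo=value.
Preorder trace (stopping at first violation):
  at node 44 with bounds (-inf, +inf): OK
  at node 18 with bounds (-inf, 44): OK
  at node 20 with bounds (-inf, 18): VIOLATION
Node 20 violates its bound: not (-inf < 20 < 18).
Result: Not a valid BST


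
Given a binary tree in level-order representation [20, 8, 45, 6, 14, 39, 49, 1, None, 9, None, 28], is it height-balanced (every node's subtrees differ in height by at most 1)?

Tree (level-order array): [20, 8, 45, 6, 14, 39, 49, 1, None, 9, None, 28]
Definition: a tree is height-balanced if, at every node, |h(left) - h(right)| <= 1 (empty subtree has height -1).
Bottom-up per-node check:
  node 1: h_left=-1, h_right=-1, diff=0 [OK], height=0
  node 6: h_left=0, h_right=-1, diff=1 [OK], height=1
  node 9: h_left=-1, h_right=-1, diff=0 [OK], height=0
  node 14: h_left=0, h_right=-1, diff=1 [OK], height=1
  node 8: h_left=1, h_right=1, diff=0 [OK], height=2
  node 28: h_left=-1, h_right=-1, diff=0 [OK], height=0
  node 39: h_left=0, h_right=-1, diff=1 [OK], height=1
  node 49: h_left=-1, h_right=-1, diff=0 [OK], height=0
  node 45: h_left=1, h_right=0, diff=1 [OK], height=2
  node 20: h_left=2, h_right=2, diff=0 [OK], height=3
All nodes satisfy the balance condition.
Result: Balanced


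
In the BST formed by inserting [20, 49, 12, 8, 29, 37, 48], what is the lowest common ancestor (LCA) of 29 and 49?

Tree insertion order: [20, 49, 12, 8, 29, 37, 48]
Tree (level-order array): [20, 12, 49, 8, None, 29, None, None, None, None, 37, None, 48]
In a BST, the LCA of p=29, q=49 is the first node v on the
root-to-leaf path with p <= v <= q (go left if both < v, right if both > v).
Walk from root:
  at 20: both 29 and 49 > 20, go right
  at 49: 29 <= 49 <= 49, this is the LCA
LCA = 49


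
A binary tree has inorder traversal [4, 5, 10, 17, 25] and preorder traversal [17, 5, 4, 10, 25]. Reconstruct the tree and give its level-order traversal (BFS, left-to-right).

Inorder:  [4, 5, 10, 17, 25]
Preorder: [17, 5, 4, 10, 25]
Algorithm: preorder visits root first, so consume preorder in order;
for each root, split the current inorder slice at that value into
left-subtree inorder and right-subtree inorder, then recurse.
Recursive splits:
  root=17; inorder splits into left=[4, 5, 10], right=[25]
  root=5; inorder splits into left=[4], right=[10]
  root=4; inorder splits into left=[], right=[]
  root=10; inorder splits into left=[], right=[]
  root=25; inorder splits into left=[], right=[]
Reconstructed level-order: [17, 5, 25, 4, 10]


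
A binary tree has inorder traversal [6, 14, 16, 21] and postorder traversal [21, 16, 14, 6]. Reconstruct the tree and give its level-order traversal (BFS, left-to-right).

Inorder:   [6, 14, 16, 21]
Postorder: [21, 16, 14, 6]
Algorithm: postorder visits root last, so walk postorder right-to-left;
each value is the root of the current inorder slice — split it at that
value, recurse on the right subtree first, then the left.
Recursive splits:
  root=6; inorder splits into left=[], right=[14, 16, 21]
  root=14; inorder splits into left=[], right=[16, 21]
  root=16; inorder splits into left=[], right=[21]
  root=21; inorder splits into left=[], right=[]
Reconstructed level-order: [6, 14, 16, 21]


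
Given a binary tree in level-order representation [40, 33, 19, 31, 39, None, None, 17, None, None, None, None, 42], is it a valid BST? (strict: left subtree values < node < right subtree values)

Level-order array: [40, 33, 19, 31, 39, None, None, 17, None, None, None, None, 42]
Validate using subtree bounds (lo, hi): at each node, require lo < value < hi,
then recurse left with hi=value and right with lo=value.
Preorder trace (stopping at first violation):
  at node 40 with bounds (-inf, +inf): OK
  at node 33 with bounds (-inf, 40): OK
  at node 31 with bounds (-inf, 33): OK
  at node 17 with bounds (-inf, 31): OK
  at node 42 with bounds (17, 31): VIOLATION
Node 42 violates its bound: not (17 < 42 < 31).
Result: Not a valid BST


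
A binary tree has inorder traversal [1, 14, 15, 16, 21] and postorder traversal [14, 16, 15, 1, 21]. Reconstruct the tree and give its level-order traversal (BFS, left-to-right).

Inorder:   [1, 14, 15, 16, 21]
Postorder: [14, 16, 15, 1, 21]
Algorithm: postorder visits root last, so walk postorder right-to-left;
each value is the root of the current inorder slice — split it at that
value, recurse on the right subtree first, then the left.
Recursive splits:
  root=21; inorder splits into left=[1, 14, 15, 16], right=[]
  root=1; inorder splits into left=[], right=[14, 15, 16]
  root=15; inorder splits into left=[14], right=[16]
  root=16; inorder splits into left=[], right=[]
  root=14; inorder splits into left=[], right=[]
Reconstructed level-order: [21, 1, 15, 14, 16]


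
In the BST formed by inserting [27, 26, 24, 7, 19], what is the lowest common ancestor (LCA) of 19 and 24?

Tree insertion order: [27, 26, 24, 7, 19]
Tree (level-order array): [27, 26, None, 24, None, 7, None, None, 19]
In a BST, the LCA of p=19, q=24 is the first node v on the
root-to-leaf path with p <= v <= q (go left if both < v, right if both > v).
Walk from root:
  at 27: both 19 and 24 < 27, go left
  at 26: both 19 and 24 < 26, go left
  at 24: 19 <= 24 <= 24, this is the LCA
LCA = 24


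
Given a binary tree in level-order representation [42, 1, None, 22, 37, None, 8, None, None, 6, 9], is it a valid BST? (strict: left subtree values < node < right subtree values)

Level-order array: [42, 1, None, 22, 37, None, 8, None, None, 6, 9]
Validate using subtree bounds (lo, hi): at each node, require lo < value < hi,
then recurse left with hi=value and right with lo=value.
Preorder trace (stopping at first violation):
  at node 42 with bounds (-inf, +inf): OK
  at node 1 with bounds (-inf, 42): OK
  at node 22 with bounds (-inf, 1): VIOLATION
Node 22 violates its bound: not (-inf < 22 < 1).
Result: Not a valid BST


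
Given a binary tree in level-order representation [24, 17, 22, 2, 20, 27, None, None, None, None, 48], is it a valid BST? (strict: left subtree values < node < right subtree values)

Level-order array: [24, 17, 22, 2, 20, 27, None, None, None, None, 48]
Validate using subtree bounds (lo, hi): at each node, require lo < value < hi,
then recurse left with hi=value and right with lo=value.
Preorder trace (stopping at first violation):
  at node 24 with bounds (-inf, +inf): OK
  at node 17 with bounds (-inf, 24): OK
  at node 2 with bounds (-inf, 17): OK
  at node 20 with bounds (17, 24): OK
  at node 48 with bounds (20, 24): VIOLATION
Node 48 violates its bound: not (20 < 48 < 24).
Result: Not a valid BST


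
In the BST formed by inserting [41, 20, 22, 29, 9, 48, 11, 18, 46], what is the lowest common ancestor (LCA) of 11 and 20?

Tree insertion order: [41, 20, 22, 29, 9, 48, 11, 18, 46]
Tree (level-order array): [41, 20, 48, 9, 22, 46, None, None, 11, None, 29, None, None, None, 18]
In a BST, the LCA of p=11, q=20 is the first node v on the
root-to-leaf path with p <= v <= q (go left if both < v, right if both > v).
Walk from root:
  at 41: both 11 and 20 < 41, go left
  at 20: 11 <= 20 <= 20, this is the LCA
LCA = 20


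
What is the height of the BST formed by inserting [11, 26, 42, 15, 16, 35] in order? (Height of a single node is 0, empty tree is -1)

Insertion order: [11, 26, 42, 15, 16, 35]
Tree (level-order array): [11, None, 26, 15, 42, None, 16, 35]
Compute height bottom-up (empty subtree = -1):
  height(16) = 1 + max(-1, -1) = 0
  height(15) = 1 + max(-1, 0) = 1
  height(35) = 1 + max(-1, -1) = 0
  height(42) = 1 + max(0, -1) = 1
  height(26) = 1 + max(1, 1) = 2
  height(11) = 1 + max(-1, 2) = 3
Height = 3


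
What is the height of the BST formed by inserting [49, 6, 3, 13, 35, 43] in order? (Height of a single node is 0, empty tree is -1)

Insertion order: [49, 6, 3, 13, 35, 43]
Tree (level-order array): [49, 6, None, 3, 13, None, None, None, 35, None, 43]
Compute height bottom-up (empty subtree = -1):
  height(3) = 1 + max(-1, -1) = 0
  height(43) = 1 + max(-1, -1) = 0
  height(35) = 1 + max(-1, 0) = 1
  height(13) = 1 + max(-1, 1) = 2
  height(6) = 1 + max(0, 2) = 3
  height(49) = 1 + max(3, -1) = 4
Height = 4


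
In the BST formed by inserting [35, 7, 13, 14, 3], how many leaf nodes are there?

Tree built from: [35, 7, 13, 14, 3]
Tree (level-order array): [35, 7, None, 3, 13, None, None, None, 14]
Rule: A leaf has 0 children.
Per-node child counts:
  node 35: 1 child(ren)
  node 7: 2 child(ren)
  node 3: 0 child(ren)
  node 13: 1 child(ren)
  node 14: 0 child(ren)
Matching nodes: [3, 14]
Count of leaf nodes: 2


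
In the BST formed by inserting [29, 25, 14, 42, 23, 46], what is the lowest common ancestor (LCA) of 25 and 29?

Tree insertion order: [29, 25, 14, 42, 23, 46]
Tree (level-order array): [29, 25, 42, 14, None, None, 46, None, 23]
In a BST, the LCA of p=25, q=29 is the first node v on the
root-to-leaf path with p <= v <= q (go left if both < v, right if both > v).
Walk from root:
  at 29: 25 <= 29 <= 29, this is the LCA
LCA = 29


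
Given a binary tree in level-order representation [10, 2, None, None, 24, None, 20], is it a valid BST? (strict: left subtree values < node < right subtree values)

Level-order array: [10, 2, None, None, 24, None, 20]
Validate using subtree bounds (lo, hi): at each node, require lo < value < hi,
then recurse left with hi=value and right with lo=value.
Preorder trace (stopping at first violation):
  at node 10 with bounds (-inf, +inf): OK
  at node 2 with bounds (-inf, 10): OK
  at node 24 with bounds (2, 10): VIOLATION
Node 24 violates its bound: not (2 < 24 < 10).
Result: Not a valid BST


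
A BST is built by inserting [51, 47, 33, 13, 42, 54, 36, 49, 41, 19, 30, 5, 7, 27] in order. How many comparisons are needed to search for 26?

Search path for 26: 51 -> 47 -> 33 -> 13 -> 19 -> 30 -> 27
Found: False
Comparisons: 7


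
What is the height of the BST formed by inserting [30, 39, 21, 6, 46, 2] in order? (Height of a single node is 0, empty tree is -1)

Insertion order: [30, 39, 21, 6, 46, 2]
Tree (level-order array): [30, 21, 39, 6, None, None, 46, 2]
Compute height bottom-up (empty subtree = -1):
  height(2) = 1 + max(-1, -1) = 0
  height(6) = 1 + max(0, -1) = 1
  height(21) = 1 + max(1, -1) = 2
  height(46) = 1 + max(-1, -1) = 0
  height(39) = 1 + max(-1, 0) = 1
  height(30) = 1 + max(2, 1) = 3
Height = 3


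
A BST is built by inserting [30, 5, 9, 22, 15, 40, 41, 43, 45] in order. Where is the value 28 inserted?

Starting tree (level order): [30, 5, 40, None, 9, None, 41, None, 22, None, 43, 15, None, None, 45]
Insertion path: 30 -> 5 -> 9 -> 22
Result: insert 28 as right child of 22
Final tree (level order): [30, 5, 40, None, 9, None, 41, None, 22, None, 43, 15, 28, None, 45]


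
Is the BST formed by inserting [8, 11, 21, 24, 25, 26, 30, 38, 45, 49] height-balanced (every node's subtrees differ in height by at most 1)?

Tree (level-order array): [8, None, 11, None, 21, None, 24, None, 25, None, 26, None, 30, None, 38, None, 45, None, 49]
Definition: a tree is height-balanced if, at every node, |h(left) - h(right)| <= 1 (empty subtree has height -1).
Bottom-up per-node check:
  node 49: h_left=-1, h_right=-1, diff=0 [OK], height=0
  node 45: h_left=-1, h_right=0, diff=1 [OK], height=1
  node 38: h_left=-1, h_right=1, diff=2 [FAIL (|-1-1|=2 > 1)], height=2
  node 30: h_left=-1, h_right=2, diff=3 [FAIL (|-1-2|=3 > 1)], height=3
  node 26: h_left=-1, h_right=3, diff=4 [FAIL (|-1-3|=4 > 1)], height=4
  node 25: h_left=-1, h_right=4, diff=5 [FAIL (|-1-4|=5 > 1)], height=5
  node 24: h_left=-1, h_right=5, diff=6 [FAIL (|-1-5|=6 > 1)], height=6
  node 21: h_left=-1, h_right=6, diff=7 [FAIL (|-1-6|=7 > 1)], height=7
  node 11: h_left=-1, h_right=7, diff=8 [FAIL (|-1-7|=8 > 1)], height=8
  node 8: h_left=-1, h_right=8, diff=9 [FAIL (|-1-8|=9 > 1)], height=9
Node 38 violates the condition: |-1 - 1| = 2 > 1.
Result: Not balanced
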